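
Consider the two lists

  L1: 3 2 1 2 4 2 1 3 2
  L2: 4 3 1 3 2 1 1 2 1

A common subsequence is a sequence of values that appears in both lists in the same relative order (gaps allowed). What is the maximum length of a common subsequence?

Let dp[i][j] be the LCS length of the first i values of L1 and the first j values of L2. dp[i][j] = dp[i-1][j-1]+1 when the i-th and j-th values match, else max(dp[i-1][j], dp[i][j-1]).
    ·  4  3  1  3  2  1  1  2  1
 ·  0  0  0  0  0  0  0  0  0  0
 3  0  0  1  1  1  1  1  1  1  1
 2  0  0  1  1  1  2  2  2  2  2
 1  0  0  1  2  2  2  3  3  3  3
 2  0  0  1  2  2  3  3  3  4  4
 4  0  1  1  2  2  3  3  3  4  4
 2  0  1  1  2  2  3  3  3  4  4
 1  0  1  1  2  2  3  4  4  4  5
 3  0  1  2  2  3  3  4  4  4  5
 2  0  1  2  2  3  4  4  4  5  5
dp[9][9] = 5. One LCS (by backtracking along matches): 3, 2, 1, 2, 1.

5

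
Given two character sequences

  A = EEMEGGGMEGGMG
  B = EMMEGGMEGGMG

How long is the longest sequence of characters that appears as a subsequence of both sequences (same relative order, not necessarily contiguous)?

11

Taking E at A[1]=B[1]; then M at A[3]=B[3]; then E at A[4]=B[4]; then G at A[6]=B[5]; then G at A[7]=B[6]; then M at A[8]=B[7]; then E at A[9]=B[8]; then G at A[10]=B[9]; then G at A[11]=B[10]; then M at A[12]=B[11]; then G at A[13]=B[12] gives a common subsequence of length 11. The LCS DP gives dp[13][12] = 11, so this is optimal.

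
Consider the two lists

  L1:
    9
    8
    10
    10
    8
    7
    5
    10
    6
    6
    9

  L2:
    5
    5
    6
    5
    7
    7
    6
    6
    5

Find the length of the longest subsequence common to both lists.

3

Let dp[i][j] be the LCS length of the first i values of L1 and the first j values of L2. dp[i][j] = dp[i-1][j-1]+1 when the i-th and j-th values match, else max(dp[i-1][j], dp[i][j-1]).
    ·  5  5  6  5  7  7  6  6  5
 ·  0  0  0  0  0  0  0  0  0  0
 9  0  0  0  0  0  0  0  0  0  0
 8  0  0  0  0  0  0  0  0  0  0
10  0  0  0  0  0  0  0  0  0  0
10  0  0  0  0  0  0  0  0  0  0
 8  0  0  0  0  0  0  0  0  0  0
 7  0  0  0  0  0  1  1  1  1  1
 5  0  1  1  1  1  1  1  1  1  2
10  0  1  1  1  1  1  1  1  1  2
 6  0  1  1  2  2  2  2  2  2  2
 6  0  1  1  2  2  2  2  3  3  3
 9  0  1  1  2  2  2  2  3  3  3
dp[11][9] = 3. One LCS (by backtracking along matches): 7, 6, 6.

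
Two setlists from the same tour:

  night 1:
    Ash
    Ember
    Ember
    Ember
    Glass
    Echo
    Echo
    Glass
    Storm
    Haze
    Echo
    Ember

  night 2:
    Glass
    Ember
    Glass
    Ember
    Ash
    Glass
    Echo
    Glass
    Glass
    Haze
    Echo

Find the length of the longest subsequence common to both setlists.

One common subsequence of length 7: Ember (night 1 #2, night 2 #2), Ember (night 1 #3, night 2 #4), Glass (night 1 #5, night 2 #6), Echo (night 1 #6, night 2 #7), Glass (night 1 #8, night 2 #9), Haze (night 1 #10, night 2 #10), Echo (night 1 #11, night 2 #11). The LCS DP gives dp[12][11] = 7, so this is optimal.

7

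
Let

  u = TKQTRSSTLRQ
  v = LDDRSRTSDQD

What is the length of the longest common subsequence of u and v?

4

Pick R (u #5, v #4); then S (u #6, v #5); then S (u #7, v #8); then Q (u #11, v #10); all 4 characters appear in both, in order. dp[11][11] = 4 confirms this is the maximum.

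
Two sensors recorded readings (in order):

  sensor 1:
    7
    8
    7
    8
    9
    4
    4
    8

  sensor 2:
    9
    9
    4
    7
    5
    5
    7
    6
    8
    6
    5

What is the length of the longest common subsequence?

Taking 7 (sensor 1 #1, sensor 2 #4), then 7 (sensor 1 #3, sensor 2 #7), then 8 (sensor 1 #4, sensor 2 #9) gives a common subsequence of length 3, and the DP table's final entry dp[8][11] is also 3, so no common subsequence is longer.

3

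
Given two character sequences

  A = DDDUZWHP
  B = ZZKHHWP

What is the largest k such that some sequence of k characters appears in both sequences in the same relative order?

Match Z (A #5, B #2), then W (A #6, B #6), then P (A #8, B #7) — 3 characters in the same relative order in both, and the DP table's final entry dp[8][7] is also 3, so no common subsequence is longer.

3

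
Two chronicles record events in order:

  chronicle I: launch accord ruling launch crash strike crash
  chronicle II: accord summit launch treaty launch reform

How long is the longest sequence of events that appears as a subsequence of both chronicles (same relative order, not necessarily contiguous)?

2

One common subsequence of length 2: launch [1,3]; then launch [4,5], and the DP table's final entry dp[7][6] is also 2, so no common subsequence is longer.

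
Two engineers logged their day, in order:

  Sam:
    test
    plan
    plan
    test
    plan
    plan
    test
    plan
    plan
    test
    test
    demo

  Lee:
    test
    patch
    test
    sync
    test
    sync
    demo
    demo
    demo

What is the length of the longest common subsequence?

4

Taking test (Sam #1, Lee #1), test (Sam #4, Lee #3), test (Sam #7, Lee #5), demo (Sam #12, Lee #9) gives a common subsequence of length 4. The LCS DP gives dp[12][9] = 4, so this is optimal.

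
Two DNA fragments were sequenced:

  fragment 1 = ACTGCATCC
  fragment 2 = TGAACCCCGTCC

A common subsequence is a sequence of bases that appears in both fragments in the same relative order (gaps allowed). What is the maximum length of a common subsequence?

6

Pick A (fragment 1 #1, fragment 2 #4), C (fragment 1 #2, fragment 2 #8), G (fragment 1 #4, fragment 2 #9), T (fragment 1 #7, fragment 2 #10), C (fragment 1 #8, fragment 2 #11), C (fragment 1 #9, fragment 2 #12); all 6 bases appear in both, in order. dp[9][12] = 6 confirms this is the maximum.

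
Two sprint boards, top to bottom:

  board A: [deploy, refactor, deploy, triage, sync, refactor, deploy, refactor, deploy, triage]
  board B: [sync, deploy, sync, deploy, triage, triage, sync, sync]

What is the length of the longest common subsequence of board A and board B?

Match deploy [1,2] → deploy [3,4] → triage [4,6] → sync [5,8] — 4 tasks in the same relative order in both. The LCS DP gives dp[10][8] = 4, so this is optimal.

4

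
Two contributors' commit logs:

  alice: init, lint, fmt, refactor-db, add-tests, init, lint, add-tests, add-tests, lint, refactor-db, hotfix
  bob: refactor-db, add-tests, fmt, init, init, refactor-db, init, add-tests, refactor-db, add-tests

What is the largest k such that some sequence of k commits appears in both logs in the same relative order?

5

Taking init (alice #1, bob #5), then refactor-db (alice #4, bob #6), then init (alice #6, bob #7), then add-tests (alice #8, bob #8), then add-tests (alice #9, bob #10) gives a common subsequence of length 5. Since dp[12][10] = 5, nothing longer is possible.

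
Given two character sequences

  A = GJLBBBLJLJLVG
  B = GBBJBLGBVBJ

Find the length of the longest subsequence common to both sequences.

Let dp[i][j] be the LCS length of the first i characters of A and the first j characters of B. dp[i][j] = dp[i-1][j-1]+1 when the i-th and j-th characters match, else max(dp[i-1][j], dp[i][j-1]).
    ·  G  B  B  J  B  L  G  B  V  B  J
 ·  0  0  0  0  0  0  0  0  0  0  0  0
 G  0  1  1  1  1  1  1  1  1  1  1  1
 J  0  1  1  1  2  2  2  2  2  2  2  2
 L  0  1  1  1  2  2  3  3  3  3  3  3
 B  0  1  2  2  2  3  3  3  4  4  4  4
 B  0  1  2  3  3  3  3  3  4  4  5  5
 B  0  1  2  3  3  4  4  4  4  4  5  5
 L  0  1  2  3  3  4  5  5  5  5  5  5
 J  0  1  2  3  4  4  5  5  5  5  5  6
 L  0  1  2  3  4  4  5  5  5  5  5  6
 J  0  1  2  3  4  4  5  5  5  5  5  6
 L  0  1  2  3  4  4  5  5  5  5  5  6
 V  0  1  2  3  4  4  5  5  5  6  6  6
 G  0  1  2  3  4  4  5  6  6  6  6  6
dp[13][11] = 6. One LCS (by backtracking along matches): GJLBBJ.

6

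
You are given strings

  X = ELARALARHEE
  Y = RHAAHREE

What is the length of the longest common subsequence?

Taking R at X[4]=Y[1], then A at X[5]=Y[3], then A at X[7]=Y[4], then R at X[8]=Y[6], then E at X[10]=Y[7], then E at X[11]=Y[8] gives a common subsequence of length 6, and the DP table's final entry dp[11][8] is also 6, so no common subsequence is longer.

6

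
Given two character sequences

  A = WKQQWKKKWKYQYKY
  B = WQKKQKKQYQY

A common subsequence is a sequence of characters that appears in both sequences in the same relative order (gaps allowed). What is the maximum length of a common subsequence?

Match W [1,1], Q [4,2], K [6,3], K [7,4], K [8,6], K [10,7], Y [11,9], Q [12,10], Y [15,11] — 9 characters in the same relative order in both. The LCS DP gives dp[15][11] = 9, so this is optimal.

9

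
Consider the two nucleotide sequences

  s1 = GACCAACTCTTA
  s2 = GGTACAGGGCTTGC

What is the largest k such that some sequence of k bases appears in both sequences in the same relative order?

7

Taking G [1,2]; then A [2,4]; then C [4,5]; then A [5,6]; then C [7,10]; then T [8,12]; then C [9,14] gives a common subsequence of length 7. dp[12][14] = 7 confirms this is the maximum.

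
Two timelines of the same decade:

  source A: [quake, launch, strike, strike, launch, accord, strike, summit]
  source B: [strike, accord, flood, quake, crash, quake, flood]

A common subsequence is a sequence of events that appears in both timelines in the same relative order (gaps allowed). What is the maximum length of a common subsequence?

One common subsequence of length 2: strike [4,1]; then accord [6,2], and the DP table's final entry dp[8][7] is also 2, so no common subsequence is longer.

2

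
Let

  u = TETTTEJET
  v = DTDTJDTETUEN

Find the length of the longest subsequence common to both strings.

5

Taking T (u #1, v #2); then T (u #3, v #4); then T (u #4, v #7); then T (u #5, v #9); then E (u #6, v #11) gives a common subsequence of length 5, and the DP table's final entry dp[9][12] is also 5, so no common subsequence is longer.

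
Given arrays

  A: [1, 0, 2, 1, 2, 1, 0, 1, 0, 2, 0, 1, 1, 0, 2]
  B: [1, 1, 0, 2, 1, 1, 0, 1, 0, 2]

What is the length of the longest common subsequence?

9

Match 1 (A #1, B #2), then 0 (A #2, B #3), then 2 (A #5, B #4), then 1 (A #6, B #5), then 1 (A #8, B #6), then 0 (A #11, B #7), then 1 (A #13, B #8), then 0 (A #14, B #9), then 2 (A #15, B #10) — 9 values in the same relative order in both, and the DP table's final entry dp[15][10] is also 9, so no common subsequence is longer.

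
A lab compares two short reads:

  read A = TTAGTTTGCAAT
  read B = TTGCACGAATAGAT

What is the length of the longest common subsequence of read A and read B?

8

Taking T at read A[1]=read B[1]; then T at read A[2]=read B[2]; then A at read A[3]=read B[5]; then G at read A[4]=read B[7]; then T at read A[5]=read B[10]; then G at read A[8]=read B[12]; then A at read A[11]=read B[13]; then T at read A[12]=read B[14] gives a common subsequence of length 8. The LCS DP gives dp[12][14] = 8, so this is optimal.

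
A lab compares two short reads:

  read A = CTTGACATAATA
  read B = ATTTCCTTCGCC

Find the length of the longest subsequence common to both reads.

Let dp[i][j] be the LCS length of the first i bases of read A and the first j bases of read B. dp[i][j] = dp[i-1][j-1]+1 when the i-th and j-th bases match, else max(dp[i-1][j], dp[i][j-1]).
    ·  A  T  T  T  C  C  T  T  C  G  C  C
 ·  0  0  0  0  0  0  0  0  0  0  0  0  0
 C  0  0  0  0  0  1  1  1  1  1  1  1  1
 T  0  0  1  1  1  1  1  2  2  2  2  2  2
 T  0  0  1  2  2  2  2  2  3  3  3  3  3
 G  0  0  1  2  2  2  2  2  3  3  4  4  4
 A  0  1  1  2  2  2  2  2  3  3  4  4  4
 C  0  1  1  2  2  3  3  3  3  4  4  5  5
 A  0  1  1  2  2  3  3  3  3  4  4  5  5
 T  0  1  2  2  3  3  3  4  4  4  4  5  5
 A  0  1  2  2  3  3  3  4  4  4  4  5  5
 A  0  1  2  2  3  3  3  4  4  4  4  5  5
 T  0  1  2  3  3  3  3  4  5  5  5  5  5
 A  0  1  2  3  3  3  3  4  5  5  5  5  5
dp[12][12] = 5. One LCS (by backtracking along matches): CTTGC.

5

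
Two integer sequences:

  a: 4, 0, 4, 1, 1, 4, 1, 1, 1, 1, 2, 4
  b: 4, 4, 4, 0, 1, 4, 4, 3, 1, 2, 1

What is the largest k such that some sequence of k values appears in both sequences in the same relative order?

6

One common subsequence of length 6: 4 [1,3], 0 [2,4], 4 [3,6], 4 [6,7], 1 [7,9], 1 [10,11]. dp[12][11] = 6 confirms this is the maximum.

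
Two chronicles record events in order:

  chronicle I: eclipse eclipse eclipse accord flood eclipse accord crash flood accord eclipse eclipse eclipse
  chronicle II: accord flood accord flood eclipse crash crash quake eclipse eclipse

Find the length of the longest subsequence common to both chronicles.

Pick accord [4,1], flood [5,2], accord [7,3], flood [9,4], eclipse [11,5], eclipse [12,9], eclipse [13,10]; all 7 events appear in both, in order. Since dp[13][10] = 7, nothing longer is possible.

7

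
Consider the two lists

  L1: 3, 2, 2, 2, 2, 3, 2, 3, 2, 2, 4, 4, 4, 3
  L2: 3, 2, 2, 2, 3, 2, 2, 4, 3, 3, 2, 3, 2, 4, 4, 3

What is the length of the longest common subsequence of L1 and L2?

One common subsequence of length 12: 3 at L1[1]=L2[1] → 2 at L1[2]=L2[3] → 2 at L1[3]=L2[4] → 2 at L1[4]=L2[6] → 2 at L1[5]=L2[7] → 3 at L1[6]=L2[10] → 2 at L1[7]=L2[11] → 3 at L1[8]=L2[12] → 2 at L1[10]=L2[13] → 4 at L1[12]=L2[14] → 4 at L1[13]=L2[15] → 3 at L1[14]=L2[16], and the DP table's final entry dp[14][16] is also 12, so no common subsequence is longer.

12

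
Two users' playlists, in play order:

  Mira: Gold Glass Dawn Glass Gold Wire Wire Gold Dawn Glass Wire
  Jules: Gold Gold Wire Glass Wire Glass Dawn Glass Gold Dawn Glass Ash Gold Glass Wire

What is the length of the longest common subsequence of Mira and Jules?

8

Match Gold (Mira #1, Jules #2); then Glass (Mira #2, Jules #6); then Dawn (Mira #3, Jules #7); then Glass (Mira #4, Jules #8); then Gold (Mira #5, Jules #9); then Gold (Mira #8, Jules #13); then Glass (Mira #10, Jules #14); then Wire (Mira #11, Jules #15) — 8 songs in the same relative order in both, and the DP table's final entry dp[11][15] is also 8, so no common subsequence is longer.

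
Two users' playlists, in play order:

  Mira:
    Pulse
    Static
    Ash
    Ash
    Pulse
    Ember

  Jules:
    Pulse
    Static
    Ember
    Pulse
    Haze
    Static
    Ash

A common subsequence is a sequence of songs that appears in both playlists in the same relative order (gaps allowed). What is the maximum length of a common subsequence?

3

Match Pulse (Mira #1, Jules #4), Static (Mira #2, Jules #6), Ash (Mira #4, Jules #7) — 3 songs in the same relative order in both. The LCS DP gives dp[6][7] = 3, so this is optimal.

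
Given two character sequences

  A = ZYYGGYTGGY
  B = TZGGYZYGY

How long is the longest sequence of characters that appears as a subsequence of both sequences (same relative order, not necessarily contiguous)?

One common subsequence of length 6: Z [1,2], then G [4,3], then G [5,4], then Y [6,7], then G [9,8], then Y [10,9]. Since dp[10][9] = 6, nothing longer is possible.

6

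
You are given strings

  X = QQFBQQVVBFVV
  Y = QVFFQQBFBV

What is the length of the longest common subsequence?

7

One common subsequence of length 7: Q (X #1, Y #1) → F (X #3, Y #4) → Q (X #5, Y #5) → Q (X #6, Y #6) → B (X #9, Y #7) → F (X #10, Y #8) → V (X #12, Y #10). dp[12][10] = 7 confirms this is the maximum.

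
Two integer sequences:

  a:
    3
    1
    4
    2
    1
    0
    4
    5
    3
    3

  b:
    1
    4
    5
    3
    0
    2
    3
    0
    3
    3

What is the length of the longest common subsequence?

6

Let dp[i][j] be the LCS length of the first i values of a and the first j values of b. dp[i][j] = dp[i-1][j-1]+1 when the i-th and j-th values match, else max(dp[i-1][j], dp[i][j-1]).
    ·  1  4  5  3  0  2  3  0  3  3
 ·  0  0  0  0  0  0  0  0  0  0  0
 3  0  0  0  0  1  1  1  1  1  1  1
 1  0  1  1  1  1  1  1  1  1  1  1
 4  0  1  2  2  2  2  2  2  2  2  2
 2  0  1  2  2  2  2  3  3  3  3  3
 1  0  1  2  2  2  2  3  3  3  3  3
 0  0  1  2  2  2  3  3  3  4  4  4
 4  0  1  2  2  2  3  3  3  4  4  4
 5  0  1  2  3  3  3  3  3  4  4  4
 3  0  1  2  3  4  4  4  4  4  5  5
 3  0  1  2  3  4  4  4  5  5  5  6
dp[10][10] = 6. One LCS (by backtracking along matches): 1, 4, 2, 0, 3, 3.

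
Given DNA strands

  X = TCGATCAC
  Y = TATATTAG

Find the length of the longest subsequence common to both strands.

Let dp[i][j] be the LCS length of the first i bases of X and the first j bases of Y. dp[i][j] = dp[i-1][j-1]+1 when the i-th and j-th bases match, else max(dp[i-1][j], dp[i][j-1]).
    ·  T  A  T  A  T  T  A  G
 ·  0  0  0  0  0  0  0  0  0
 T  0  1  1  1  1  1  1  1  1
 C  0  1  1  1  1  1  1  1  1
 G  0  1  1  1  1  1  1  1  2
 A  0  1  2  2  2  2  2  2  2
 T  0  1  2  3  3  3  3  3  3
 C  0  1  2  3  3  3  3  3  3
 A  0  1  2  3  4  4  4  4  4
 C  0  1  2  3  4  4  4  4  4
dp[8][8] = 4. One LCS (by backtracking along matches): TATA.

4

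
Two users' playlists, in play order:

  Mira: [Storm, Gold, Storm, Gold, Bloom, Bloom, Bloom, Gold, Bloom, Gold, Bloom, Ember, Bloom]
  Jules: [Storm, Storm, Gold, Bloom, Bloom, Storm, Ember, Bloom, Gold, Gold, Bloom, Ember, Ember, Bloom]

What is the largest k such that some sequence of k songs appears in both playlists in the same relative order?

Taking Storm [1,1] → Storm [3,2] → Gold [4,3] → Bloom [5,4] → Bloom [6,5] → Bloom [7,8] → Gold [8,9] → Gold [10,10] → Bloom [11,11] → Ember [12,13] → Bloom [13,14] gives a common subsequence of length 11. dp[13][14] = 11 confirms this is the maximum.

11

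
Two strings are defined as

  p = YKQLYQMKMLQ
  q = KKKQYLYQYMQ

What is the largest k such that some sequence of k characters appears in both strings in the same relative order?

7

Let dp[i][j] be the LCS length of the first i characters of p and the first j characters of q. dp[i][j] = dp[i-1][j-1]+1 when the i-th and j-th characters match, else max(dp[i-1][j], dp[i][j-1]).
    ·  K  K  K  Q  Y  L  Y  Q  Y  M  Q
 ·  0  0  0  0  0  0  0  0  0  0  0  0
 Y  0  0  0  0  0  1  1  1  1  1  1  1
 K  0  1  1  1  1  1  1  1  1  1  1  1
 Q  0  1  1  1  2  2  2  2  2  2  2  2
 L  0  1  1  1  2  2  3  3  3  3  3  3
 Y  0  1  1  1  2  3  3  4  4  4  4  4
 Q  0  1  1  1  2  3  3  4  5  5  5  5
 M  0  1  1  1  2  3  3  4  5  5  6  6
 K  0  1  2  2  2  3  3  4  5  5  6  6
 M  0  1  2  2  2  3  3  4  5  5  6  6
 L  0  1  2  2  2  3  4  4  5  5  6  6
 Q  0  1  2  2  3  3  4  4  5  5  6  7
dp[11][11] = 7. One LCS (by backtracking along matches): KQLYQMQ.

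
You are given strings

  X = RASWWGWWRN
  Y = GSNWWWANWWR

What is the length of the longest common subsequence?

Taking S at X[3]=Y[2], then W at X[4]=Y[5], then W at X[5]=Y[6], then W at X[7]=Y[9], then W at X[8]=Y[10], then R at X[9]=Y[11] gives a common subsequence of length 6, and the DP table's final entry dp[10][11] is also 6, so no common subsequence is longer.

6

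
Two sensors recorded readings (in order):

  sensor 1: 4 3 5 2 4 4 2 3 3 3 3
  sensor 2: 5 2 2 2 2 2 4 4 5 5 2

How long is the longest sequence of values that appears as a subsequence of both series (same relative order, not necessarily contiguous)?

Let dp[i][j] be the LCS length of the first i values of sensor 1 and the first j values of sensor 2. dp[i][j] = dp[i-1][j-1]+1 when the i-th and j-th values match, else max(dp[i-1][j], dp[i][j-1]).
    ·  5  2  2  2  2  2  4  4  5  5  2
 ·  0  0  0  0  0  0  0  0  0  0  0  0
 4  0  0  0  0  0  0  0  1  1  1  1  1
 3  0  0  0  0  0  0  0  1  1  1  1  1
 5  0  1  1  1  1  1  1  1  1  2  2  2
 2  0  1  2  2  2  2  2  2  2  2  2  3
 4  0  1  2  2  2  2  2  3  3  3  3  3
 4  0  1  2  2  2  2  2  3  4  4  4  4
 2  0  1  2  3  3  3  3  3  4  4  4  5
 3  0  1  2  3  3  3  3  3  4  4  4  5
 3  0  1  2  3  3  3  3  3  4  4  4  5
 3  0  1  2  3  3  3  3  3  4  4  4  5
 3  0  1  2  3  3  3  3  3  4  4  4  5
dp[11][11] = 5. One LCS (by backtracking along matches): 5, 2, 4, 4, 2.

5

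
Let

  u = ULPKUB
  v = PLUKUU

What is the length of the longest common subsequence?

Taking U at u[1]=v[3]; then K at u[4]=v[4]; then U at u[5]=v[6] gives a common subsequence of length 3. dp[6][6] = 3 confirms this is the maximum.

3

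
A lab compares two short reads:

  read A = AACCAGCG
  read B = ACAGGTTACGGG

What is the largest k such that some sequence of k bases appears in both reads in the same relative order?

Let dp[i][j] be the LCS length of the first i bases of read A and the first j bases of read B. dp[i][j] = dp[i-1][j-1]+1 when the i-th and j-th bases match, else max(dp[i-1][j], dp[i][j-1]).
    ·  A  C  A  G  G  T  T  A  C  G  G  G
 ·  0  0  0  0  0  0  0  0  0  0  0  0  0
 A  0  1  1  1  1  1  1  1  1  1  1  1  1
 A  0  1  1  2  2  2  2  2  2  2  2  2  2
 C  0  1  2  2  2  2  2  2  2  3  3  3  3
 C  0  1  2  2  2  2  2  2  2  3  3  3  3
 A  0  1  2  3  3  3  3  3  3  3  3  3  3
 G  0  1  2  3  4  4  4  4  4  4  4  4  4
 C  0  1  2  3  4  4  4  4  4  5  5  5  5
 G  0  1  2  3  4  5  5  5  5  5  6  6  6
dp[8][12] = 6. One LCS (by backtracking along matches): ACAGCG.

6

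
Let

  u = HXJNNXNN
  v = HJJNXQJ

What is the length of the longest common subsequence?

Taking H (u #1, v #1), then J (u #3, v #3), then N (u #5, v #4), then X (u #6, v #5) gives a common subsequence of length 4, and the DP table's final entry dp[8][7] is also 4, so no common subsequence is longer.

4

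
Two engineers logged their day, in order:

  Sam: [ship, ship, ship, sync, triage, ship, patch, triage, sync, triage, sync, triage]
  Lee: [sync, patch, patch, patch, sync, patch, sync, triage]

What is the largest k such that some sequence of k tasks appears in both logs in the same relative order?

Pick sync at Sam[4]=Lee[1]; then patch at Sam[7]=Lee[4]; then sync at Sam[9]=Lee[5]; then sync at Sam[11]=Lee[7]; then triage at Sam[12]=Lee[8]; all 5 tasks appear in both, in order. Since dp[12][8] = 5, nothing longer is possible.

5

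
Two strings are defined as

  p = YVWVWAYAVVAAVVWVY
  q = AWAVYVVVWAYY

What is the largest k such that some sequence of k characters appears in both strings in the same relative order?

8

Taking W (p #3, q #2) → V (p #4, q #4) → Y (p #7, q #5) → V (p #10, q #6) → V (p #13, q #7) → V (p #14, q #8) → W (p #15, q #9) → Y (p #17, q #12) gives a common subsequence of length 8, and the DP table's final entry dp[17][12] is also 8, so no common subsequence is longer.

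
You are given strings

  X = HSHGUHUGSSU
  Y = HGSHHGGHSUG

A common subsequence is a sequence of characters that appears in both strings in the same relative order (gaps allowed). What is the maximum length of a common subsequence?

Taking H (X #1, Y #1) → S (X #2, Y #3) → H (X #3, Y #5) → G (X #4, Y #7) → H (X #6, Y #8) → U (X #7, Y #10) → G (X #8, Y #11) gives a common subsequence of length 7. Since dp[11][11] = 7, nothing longer is possible.

7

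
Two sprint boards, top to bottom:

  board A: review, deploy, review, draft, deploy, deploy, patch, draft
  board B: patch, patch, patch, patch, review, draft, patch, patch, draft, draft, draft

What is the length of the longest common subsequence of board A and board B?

Pick review at board A[3]=board B[5], then draft at board A[4]=board B[6], then patch at board A[7]=board B[8], then draft at board A[8]=board B[11]; all 4 tasks appear in both, in order. The LCS DP gives dp[8][11] = 4, so this is optimal.

4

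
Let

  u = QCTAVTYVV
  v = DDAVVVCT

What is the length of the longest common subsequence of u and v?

Let dp[i][j] be the LCS length of the first i characters of u and the first j characters of v. dp[i][j] = dp[i-1][j-1]+1 when the i-th and j-th characters match, else max(dp[i-1][j], dp[i][j-1]).
    ·  D  D  A  V  V  V  C  T
 ·  0  0  0  0  0  0  0  0  0
 Q  0  0  0  0  0  0  0  0  0
 C  0  0  0  0  0  0  0  1  1
 T  0  0  0  0  0  0  0  1  2
 A  0  0  0  1  1  1  1  1  2
 V  0  0  0  1  2  2  2  2  2
 T  0  0  0  1  2  2  2  2  3
 Y  0  0  0  1  2  2  2  2  3
 V  0  0  0  1  2  3  3  3  3
 V  0  0  0  1  2  3  4  4  4
dp[9][8] = 4. One LCS (by backtracking along matches): AVVV.

4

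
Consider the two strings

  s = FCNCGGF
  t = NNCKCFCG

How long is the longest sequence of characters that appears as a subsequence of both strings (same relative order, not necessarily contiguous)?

3

Let dp[i][j] be the LCS length of the first i characters of s and the first j characters of t. dp[i][j] = dp[i-1][j-1]+1 when the i-th and j-th characters match, else max(dp[i-1][j], dp[i][j-1]).
    ·  N  N  C  K  C  F  C  G
 ·  0  0  0  0  0  0  0  0  0
 F  0  0  0  0  0  0  1  1  1
 C  0  0  0  1  1  1  1  2  2
 N  0  1  1  1  1  1  1  2  2
 C  0  1  1  2  2  2  2  2  2
 G  0  1  1  2  2  2  2  2  3
 G  0  1  1  2  2  2  2  2  3
 F  0  1  1  2  2  2  3  3  3
dp[7][8] = 3. One LCS (by backtracking along matches): FCG.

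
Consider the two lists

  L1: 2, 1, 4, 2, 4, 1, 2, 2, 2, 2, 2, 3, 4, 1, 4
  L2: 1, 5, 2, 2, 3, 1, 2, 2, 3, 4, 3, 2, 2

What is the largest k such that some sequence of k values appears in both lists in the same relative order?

Taking 2 [1,3]; then 2 [4,4]; then 1 [6,6]; then 2 [7,7]; then 2 [8,8]; then 2 [10,12]; then 2 [11,13] gives a common subsequence of length 7, and the DP table's final entry dp[15][13] is also 7, so no common subsequence is longer.

7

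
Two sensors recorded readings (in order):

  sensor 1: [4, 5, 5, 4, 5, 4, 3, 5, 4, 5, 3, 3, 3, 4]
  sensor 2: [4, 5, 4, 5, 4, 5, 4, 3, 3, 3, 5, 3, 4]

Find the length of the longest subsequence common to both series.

Match 4 at sensor 1[1]=sensor 2[1] → 5 at sensor 1[2]=sensor 2[2] → 5 at sensor 1[3]=sensor 2[4] → 4 at sensor 1[4]=sensor 2[5] → 5 at sensor 1[5]=sensor 2[6] → 4 at sensor 1[6]=sensor 2[7] → 3 at sensor 1[7]=sensor 2[8] → 3 at sensor 1[11]=sensor 2[9] → 3 at sensor 1[12]=sensor 2[10] → 3 at sensor 1[13]=sensor 2[12] → 4 at sensor 1[14]=sensor 2[13] — 11 values in the same relative order in both. dp[14][13] = 11 confirms this is the maximum.

11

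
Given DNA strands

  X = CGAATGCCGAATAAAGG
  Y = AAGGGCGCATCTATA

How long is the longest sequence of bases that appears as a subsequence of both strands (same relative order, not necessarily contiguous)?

9

Pick A (X #3, Y #1), A (X #4, Y #2), G (X #6, Y #5), C (X #7, Y #6), C (X #8, Y #8), A (X #10, Y #9), A (X #11, Y #13), T (X #12, Y #14), A (X #15, Y #15); all 9 bases appear in both, in order. dp[17][15] = 9 confirms this is the maximum.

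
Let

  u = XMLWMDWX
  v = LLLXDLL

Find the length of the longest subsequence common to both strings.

2

Let dp[i][j] be the LCS length of the first i characters of u and the first j characters of v. dp[i][j] = dp[i-1][j-1]+1 when the i-th and j-th characters match, else max(dp[i-1][j], dp[i][j-1]).
    ·  L  L  L  X  D  L  L
 ·  0  0  0  0  0  0  0  0
 X  0  0  0  0  1  1  1  1
 M  0  0  0  0  1  1  1  1
 L  0  1  1  1  1  1  2  2
 W  0  1  1  1  1  1  2  2
 M  0  1  1  1  1  1  2  2
 D  0  1  1  1  1  2  2  2
 W  0  1  1  1  1  2  2  2
 X  0  1  1  1  2  2  2  2
dp[8][7] = 2. One LCS (by backtracking along matches): XL.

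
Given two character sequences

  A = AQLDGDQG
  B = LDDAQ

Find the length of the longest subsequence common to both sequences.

4

Let dp[i][j] be the LCS length of the first i characters of A and the first j characters of B. dp[i][j] = dp[i-1][j-1]+1 when the i-th and j-th characters match, else max(dp[i-1][j], dp[i][j-1]).
    ·  L  D  D  A  Q
 ·  0  0  0  0  0  0
 A  0  0  0  0  1  1
 Q  0  0  0  0  1  2
 L  0  1  1  1  1  2
 D  0  1  2  2  2  2
 G  0  1  2  2  2  2
 D  0  1  2  3  3  3
 Q  0  1  2  3  3  4
 G  0  1  2  3  3  4
dp[8][5] = 4. One LCS (by backtracking along matches): LDDQ.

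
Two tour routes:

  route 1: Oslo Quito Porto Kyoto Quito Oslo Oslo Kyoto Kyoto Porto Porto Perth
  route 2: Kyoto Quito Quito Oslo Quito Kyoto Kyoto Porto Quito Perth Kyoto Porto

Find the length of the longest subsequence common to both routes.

7

Match Quito [2,2] → Quito [5,3] → Oslo [6,4] → Kyoto [8,6] → Kyoto [9,7] → Porto [10,8] → Porto [11,12] — 7 stops in the same relative order in both. dp[12][12] = 7 confirms this is the maximum.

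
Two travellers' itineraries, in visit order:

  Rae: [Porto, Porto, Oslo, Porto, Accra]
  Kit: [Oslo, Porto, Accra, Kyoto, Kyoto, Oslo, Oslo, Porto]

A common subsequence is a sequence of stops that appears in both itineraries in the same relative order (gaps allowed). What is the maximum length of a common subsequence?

Match Porto [1,2]; then Oslo [3,7]; then Porto [4,8] — 3 stops in the same relative order in both. dp[5][8] = 3 confirms this is the maximum.

3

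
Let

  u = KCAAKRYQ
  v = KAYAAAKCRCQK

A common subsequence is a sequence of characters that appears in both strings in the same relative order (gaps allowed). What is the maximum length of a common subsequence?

Pick K at u[1]=v[1], then A at u[3]=v[5], then A at u[4]=v[6], then K at u[5]=v[7], then R at u[6]=v[9], then Q at u[8]=v[11]; all 6 characters appear in both, in order. Since dp[8][12] = 6, nothing longer is possible.

6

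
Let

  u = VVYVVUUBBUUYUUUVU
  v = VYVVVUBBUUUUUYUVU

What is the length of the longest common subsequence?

One common subsequence of length 14: V (u #1, v #1); then V (u #2, v #3); then V (u #4, v #4); then V (u #5, v #5); then U (u #7, v #6); then B (u #8, v #7); then B (u #9, v #8); then U (u #10, v #10); then U (u #11, v #11); then U (u #13, v #12); then U (u #14, v #13); then U (u #15, v #15); then V (u #16, v #16); then U (u #17, v #17). dp[17][17] = 14 confirms this is the maximum.

14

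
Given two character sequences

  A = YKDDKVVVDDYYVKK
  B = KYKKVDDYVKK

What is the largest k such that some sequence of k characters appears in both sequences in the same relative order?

10

One common subsequence of length 10: Y (A #1, B #2); then K (A #2, B #3); then K (A #5, B #4); then V (A #8, B #5); then D (A #9, B #6); then D (A #10, B #7); then Y (A #12, B #8); then V (A #13, B #9); then K (A #14, B #10); then K (A #15, B #11), and the DP table's final entry dp[15][11] is also 10, so no common subsequence is longer.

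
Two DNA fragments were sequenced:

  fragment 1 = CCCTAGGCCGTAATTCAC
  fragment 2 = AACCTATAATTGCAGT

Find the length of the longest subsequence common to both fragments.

11

Match C (fragment 1 #2, fragment 2 #3), C (fragment 1 #3, fragment 2 #4), T (fragment 1 #4, fragment 2 #5), A (fragment 1 #5, fragment 2 #6), T (fragment 1 #11, fragment 2 #7), A (fragment 1 #12, fragment 2 #8), A (fragment 1 #13, fragment 2 #9), T (fragment 1 #14, fragment 2 #10), T (fragment 1 #15, fragment 2 #11), C (fragment 1 #16, fragment 2 #13), A (fragment 1 #17, fragment 2 #14) — 11 bases in the same relative order in both. Since dp[18][16] = 11, nothing longer is possible.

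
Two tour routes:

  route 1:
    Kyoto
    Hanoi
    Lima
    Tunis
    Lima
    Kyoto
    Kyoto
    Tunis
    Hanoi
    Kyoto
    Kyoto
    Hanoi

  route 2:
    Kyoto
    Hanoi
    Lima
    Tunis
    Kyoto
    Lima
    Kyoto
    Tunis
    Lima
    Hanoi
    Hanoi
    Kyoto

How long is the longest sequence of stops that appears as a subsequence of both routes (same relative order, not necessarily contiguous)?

9

Taking Kyoto at route 1[1]=route 2[1] → Hanoi at route 1[2]=route 2[2] → Lima at route 1[3]=route 2[3] → Tunis at route 1[4]=route 2[4] → Lima at route 1[5]=route 2[6] → Kyoto at route 1[7]=route 2[7] → Tunis at route 1[8]=route 2[8] → Hanoi at route 1[9]=route 2[11] → Kyoto at route 1[11]=route 2[12] gives a common subsequence of length 9, and the DP table's final entry dp[12][12] is also 9, so no common subsequence is longer.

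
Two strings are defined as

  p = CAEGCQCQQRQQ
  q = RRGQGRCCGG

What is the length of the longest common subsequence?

Let dp[i][j] be the LCS length of the first i characters of p and the first j characters of q. dp[i][j] = dp[i-1][j-1]+1 when the i-th and j-th characters match, else max(dp[i-1][j], dp[i][j-1]).
    ·  R  R  G  Q  G  R  C  C  G  G
 ·  0  0  0  0  0  0  0  0  0  0  0
 C  0  0  0  0  0  0  0  1  1  1  1
 A  0  0  0  0  0  0  0  1  1  1  1
 E  0  0  0  0  0  0  0  1  1  1  1
 G  0  0  0  1  1  1  1  1  1  2  2
 C  0  0  0  1  1  1  1  2  2  2  2
 Q  0  0  0  1  2  2  2  2  2  2  2
 C  0  0  0  1  2  2  2  3  3  3  3
 Q  0  0  0  1  2  2  2  3  3  3  3
 Q  0  0  0  1  2  2  2  3  3  3  3
 R  0  1  1  1  2  2  3  3  3  3  3
 Q  0  1  1  1  2  2  3  3  3  3  3
 Q  0  1  1  1  2  2  3  3  3  3  3
dp[12][10] = 3. One LCS (by backtracking along matches): GCC.

3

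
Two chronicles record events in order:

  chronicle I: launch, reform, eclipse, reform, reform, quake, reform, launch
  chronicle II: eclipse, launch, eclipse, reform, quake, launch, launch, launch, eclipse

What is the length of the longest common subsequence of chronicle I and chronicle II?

Pick launch (chronicle I #1, chronicle II #2) → eclipse (chronicle I #3, chronicle II #3) → reform (chronicle I #5, chronicle II #4) → quake (chronicle I #6, chronicle II #5) → launch (chronicle I #8, chronicle II #8); all 5 events appear in both, in order. Since dp[8][9] = 5, nothing longer is possible.

5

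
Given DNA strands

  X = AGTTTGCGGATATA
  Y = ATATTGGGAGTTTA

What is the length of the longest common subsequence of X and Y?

Match A (X #1, Y #1), T (X #3, Y #2), T (X #4, Y #4), T (X #5, Y #5), G (X #6, Y #6), G (X #8, Y #7), G (X #9, Y #8), A (X #10, Y #9), T (X #11, Y #12), T (X #13, Y #13), A (X #14, Y #14) — 11 bases in the same relative order in both. Since dp[14][14] = 11, nothing longer is possible.

11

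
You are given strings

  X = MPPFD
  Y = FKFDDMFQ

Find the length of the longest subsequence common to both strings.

2

Let dp[i][j] be the LCS length of the first i characters of X and the first j characters of Y. dp[i][j] = dp[i-1][j-1]+1 when the i-th and j-th characters match, else max(dp[i-1][j], dp[i][j-1]).
    ·  F  K  F  D  D  M  F  Q
 ·  0  0  0  0  0  0  0  0  0
 M  0  0  0  0  0  0  1  1  1
 P  0  0  0  0  0  0  1  1  1
 P  0  0  0  0  0  0  1  1  1
 F  0  1  1  1  1  1  1  2  2
 D  0  1  1  1  2  2  2  2  2
dp[5][8] = 2. One LCS (by backtracking along matches): MF.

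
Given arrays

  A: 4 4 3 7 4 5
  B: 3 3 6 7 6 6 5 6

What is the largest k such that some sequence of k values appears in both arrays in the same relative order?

One common subsequence of length 3: 3 (A #3, B #2), 7 (A #4, B #4), 5 (A #6, B #7), and the DP table's final entry dp[6][8] is also 3, so no common subsequence is longer.

3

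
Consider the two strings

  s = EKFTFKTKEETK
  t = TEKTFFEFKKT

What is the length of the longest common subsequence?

7

Match E (s #1, t #2) → K (s #2, t #3) → F (s #3, t #6) → F (s #5, t #8) → K (s #6, t #9) → K (s #8, t #10) → T (s #11, t #11) — 7 characters in the same relative order in both. Since dp[12][11] = 7, nothing longer is possible.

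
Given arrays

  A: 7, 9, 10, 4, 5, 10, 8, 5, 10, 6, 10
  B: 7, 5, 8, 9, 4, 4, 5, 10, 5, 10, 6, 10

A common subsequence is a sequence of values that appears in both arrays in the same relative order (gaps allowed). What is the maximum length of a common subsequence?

Let dp[i][j] be the LCS length of the first i values of A and the first j values of B. dp[i][j] = dp[i-1][j-1]+1 when the i-th and j-th values match, else max(dp[i-1][j], dp[i][j-1]).
    ·  7  5  8  9  4  4  5 10  5 10  6 10
 ·  0  0  0  0  0  0  0  0  0  0  0  0  0
 7  0  1  1  1  1  1  1  1  1  1  1  1  1
 9  0  1  1  1  2  2  2  2  2  2  2  2  2
10  0  1  1  1  2  2  2  2  3  3  3  3  3
 4  0  1  1  1  2  3  3  3  3  3  3  3  3
 5  0  1  2  2  2  3  3  4  4  4  4  4  4
10  0  1  2  2  2  3  3  4  5  5  5  5  5
 8  0  1  2  3  3  3  3  4  5  5  5  5  5
 5  0  1  2  3  3  3  3  4  5  6  6  6  6
10  0  1  2  3  3  3  3  4  5  6  7  7  7
 6  0  1  2  3  3  3  3  4  5  6  7  8  8
10  0  1  2  3  3  3  3  4  5  6  7  8  9
dp[11][12] = 9. One LCS (by backtracking along matches): 7, 9, 4, 5, 10, 5, 10, 6, 10.

9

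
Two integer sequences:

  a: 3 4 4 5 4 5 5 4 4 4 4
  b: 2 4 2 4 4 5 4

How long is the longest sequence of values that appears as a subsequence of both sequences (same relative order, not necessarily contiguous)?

5

One common subsequence of length 5: 4 at a[2]=b[2] → 4 at a[3]=b[4] → 4 at a[5]=b[5] → 5 at a[7]=b[6] → 4 at a[11]=b[7]. Since dp[11][7] = 5, nothing longer is possible.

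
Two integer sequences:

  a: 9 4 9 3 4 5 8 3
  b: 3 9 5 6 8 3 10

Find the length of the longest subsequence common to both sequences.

One common subsequence of length 4: 9 (a #3, b #2), 5 (a #6, b #3), 8 (a #7, b #5), 3 (a #8, b #6). dp[8][7] = 4 confirms this is the maximum.

4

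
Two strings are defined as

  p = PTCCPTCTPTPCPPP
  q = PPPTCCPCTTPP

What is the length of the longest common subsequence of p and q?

10

Taking P [1,3], then T [2,4], then C [3,5], then C [4,6], then P [5,7], then C [7,8], then T [8,9], then T [10,10], then P [14,11], then P [15,12] gives a common subsequence of length 10. dp[15][12] = 10 confirms this is the maximum.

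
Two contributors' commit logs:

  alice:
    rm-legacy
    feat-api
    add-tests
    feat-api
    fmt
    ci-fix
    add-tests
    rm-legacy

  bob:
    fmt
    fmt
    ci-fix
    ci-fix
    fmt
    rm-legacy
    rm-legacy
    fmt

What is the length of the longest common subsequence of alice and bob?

Taking fmt (alice #5, bob #2) → ci-fix (alice #6, bob #4) → rm-legacy (alice #8, bob #7) gives a common subsequence of length 3. dp[8][8] = 3 confirms this is the maximum.

3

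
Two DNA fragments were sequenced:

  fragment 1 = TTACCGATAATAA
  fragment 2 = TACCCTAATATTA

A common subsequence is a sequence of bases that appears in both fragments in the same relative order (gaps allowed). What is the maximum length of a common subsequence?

Taking T [2,1] → A [3,2] → C [4,4] → C [5,5] → T [8,6] → A [9,7] → A [10,8] → T [11,9] → A [12,10] → A [13,13] gives a common subsequence of length 10. dp[13][13] = 10 confirms this is the maximum.

10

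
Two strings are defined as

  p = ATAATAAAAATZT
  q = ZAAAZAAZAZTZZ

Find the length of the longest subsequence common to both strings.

8

Match A (p #1, q #2), A (p #3, q #3), A (p #4, q #4), A (p #6, q #6), A (p #7, q #7), A (p #8, q #9), T (p #11, q #11), Z (p #12, q #13) — 8 characters in the same relative order in both. Since dp[13][13] = 8, nothing longer is possible.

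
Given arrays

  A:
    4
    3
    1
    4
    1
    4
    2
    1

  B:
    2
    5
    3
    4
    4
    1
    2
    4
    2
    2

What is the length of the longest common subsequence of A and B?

One common subsequence of length 5: 4 [1,4], then 4 [4,5], then 1 [5,6], then 4 [6,8], then 2 [7,10]. Since dp[8][10] = 5, nothing longer is possible.

5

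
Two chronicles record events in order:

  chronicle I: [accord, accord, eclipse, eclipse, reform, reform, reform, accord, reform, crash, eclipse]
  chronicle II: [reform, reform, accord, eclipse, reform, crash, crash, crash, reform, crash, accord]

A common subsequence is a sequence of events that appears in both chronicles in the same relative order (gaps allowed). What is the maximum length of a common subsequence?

Match accord [2,3]; then eclipse [4,4]; then reform [5,5]; then reform [6,9]; then accord [8,11] — 5 events in the same relative order in both. The LCS DP gives dp[11][11] = 5, so this is optimal.

5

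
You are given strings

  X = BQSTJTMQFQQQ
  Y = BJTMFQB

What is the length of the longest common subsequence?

Match B at X[1]=Y[1], then J at X[5]=Y[2], then T at X[6]=Y[3], then M at X[7]=Y[4], then F at X[9]=Y[5], then Q at X[10]=Y[6] — 6 characters in the same relative order in both. The LCS DP gives dp[12][7] = 6, so this is optimal.

6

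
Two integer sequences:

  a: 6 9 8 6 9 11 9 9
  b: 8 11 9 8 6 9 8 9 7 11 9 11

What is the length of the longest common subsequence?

6

One common subsequence of length 6: 6 (a #1, b #5), then 9 (a #2, b #6), then 8 (a #3, b #7), then 9 (a #5, b #8), then 11 (a #6, b #10), then 9 (a #7, b #11). The LCS DP gives dp[8][12] = 6, so this is optimal.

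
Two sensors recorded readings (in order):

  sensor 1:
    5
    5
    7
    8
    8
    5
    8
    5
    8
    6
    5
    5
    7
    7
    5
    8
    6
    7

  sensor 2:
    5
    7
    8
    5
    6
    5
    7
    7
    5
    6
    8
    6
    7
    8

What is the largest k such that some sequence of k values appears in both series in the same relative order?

12

One common subsequence of length 12: 5 at sensor 1[2]=sensor 2[1], 7 at sensor 1[3]=sensor 2[2], 8 at sensor 1[7]=sensor 2[3], 5 at sensor 1[8]=sensor 2[4], 6 at sensor 1[10]=sensor 2[5], 5 at sensor 1[12]=sensor 2[6], 7 at sensor 1[13]=sensor 2[7], 7 at sensor 1[14]=sensor 2[8], 5 at sensor 1[15]=sensor 2[9], 8 at sensor 1[16]=sensor 2[11], 6 at sensor 1[17]=sensor 2[12], 7 at sensor 1[18]=sensor 2[13]. The LCS DP gives dp[18][14] = 12, so this is optimal.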